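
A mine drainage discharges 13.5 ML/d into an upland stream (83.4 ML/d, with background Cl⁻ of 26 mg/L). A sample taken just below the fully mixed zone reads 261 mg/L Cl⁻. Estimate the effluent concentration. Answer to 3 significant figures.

1710 mg/L

Mass balance: 83.40·26.00 + 13.50·Cₑ = 96.90·261.0
→ Cₑ = (96.90·261.0 − 83.40·26.00) / 13.50 = 1713 mg/L.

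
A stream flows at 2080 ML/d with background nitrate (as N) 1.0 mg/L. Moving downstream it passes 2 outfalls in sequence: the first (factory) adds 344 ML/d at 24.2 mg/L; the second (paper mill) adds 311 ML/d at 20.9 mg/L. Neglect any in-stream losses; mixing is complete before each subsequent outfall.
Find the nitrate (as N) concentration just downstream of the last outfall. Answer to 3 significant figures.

6.18 mg/L

Below outfall 1: Q → 2424 ML/d, C = (2080·1.000 + 344.0·24.20)/2424 = 4.292 mg/L.
Below outfall 2: Q → 2735 ML/d, C = (2424·4.292 + 311.0·20.90)/2735 = 6.181 mg/L.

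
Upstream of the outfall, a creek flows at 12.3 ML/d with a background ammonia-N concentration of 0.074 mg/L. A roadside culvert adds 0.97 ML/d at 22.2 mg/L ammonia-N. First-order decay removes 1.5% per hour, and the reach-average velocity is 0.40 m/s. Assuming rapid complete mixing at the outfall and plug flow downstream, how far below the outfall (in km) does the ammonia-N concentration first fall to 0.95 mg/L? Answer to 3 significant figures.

55.0 km

Mixed concentration C = ΣQC/ΣQ = (12.30·0.07400 + 0.9700·22.20) / 13.27 = 22.44/13.27 = 1.691 mg/L.
1.5%/h lost → k = −ln(1 − 0.015) = 0.01511 h⁻¹.
Set 1.691·exp(−k·t) = 0.95 → t = ln(1.691/0.95)/k = 137400 s = 38.17 h.
Distance = v·t = 0.40·137400 = 54960 m = 54.96 km.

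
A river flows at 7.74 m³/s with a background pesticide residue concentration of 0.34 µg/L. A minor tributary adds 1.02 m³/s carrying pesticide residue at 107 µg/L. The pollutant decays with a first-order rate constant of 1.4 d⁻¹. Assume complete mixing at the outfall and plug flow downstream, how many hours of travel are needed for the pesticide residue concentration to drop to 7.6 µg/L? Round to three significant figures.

8.88 h

Conservation of mass: C = (7.740·0.3400 + 1.020·107.0) / 8.760 = 111.8/8.760 = 12.76 µg/L.
12.76·exp(−k·t) = 7.6 → t = ln(12.76/7.6)/k = 31970 s = 8.882 h.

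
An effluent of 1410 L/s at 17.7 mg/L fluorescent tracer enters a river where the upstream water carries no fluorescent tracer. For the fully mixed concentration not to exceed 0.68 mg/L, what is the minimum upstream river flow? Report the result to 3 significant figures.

Set C_mix = 0.68: (Q·0 + 1410·17.70) / (Q + 1410) = 0.68
→ Q = 1410·(17.70 − 0.68)/(0.68 − 0) = 35290 L/s.

35300 L/s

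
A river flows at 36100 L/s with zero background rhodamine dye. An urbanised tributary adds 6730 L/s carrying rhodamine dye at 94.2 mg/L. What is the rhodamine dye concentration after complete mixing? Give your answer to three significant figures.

After mixing, C = (36100·0 + 6730·94.20) / 42830 = 634000/42830 = 14.80 mg/L.

14.8 mg/L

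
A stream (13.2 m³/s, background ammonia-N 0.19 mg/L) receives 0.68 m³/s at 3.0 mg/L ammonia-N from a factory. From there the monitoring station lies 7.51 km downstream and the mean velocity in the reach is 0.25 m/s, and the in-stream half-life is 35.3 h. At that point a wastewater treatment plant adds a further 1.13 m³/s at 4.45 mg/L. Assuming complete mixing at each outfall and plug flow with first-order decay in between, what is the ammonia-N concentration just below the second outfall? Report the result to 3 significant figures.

0.592 mg/L

After mixing, C = (13.20·0.1900 + 0.6800·3.000) / 13.88 = 4.548/13.88 = 0.3277 mg/L; combined flow 13.88 m³/s.
Travel time t = 7.51·1000 / 0.25 = 30040 s = 8.344 h.
Half-life 35.3 h → k = ln 2 / 35.3 = 0.01964 h⁻¹ = 0.4713 d⁻¹.
Applying C = C₀e^(−kt): 0.3277 × 0.8489 = 0.2781 mg/L.
At the second outfall, C = (13.88·0.2781 + 1.130·4.450) / (13.88 + 1.130) = 0.5922 mg/L.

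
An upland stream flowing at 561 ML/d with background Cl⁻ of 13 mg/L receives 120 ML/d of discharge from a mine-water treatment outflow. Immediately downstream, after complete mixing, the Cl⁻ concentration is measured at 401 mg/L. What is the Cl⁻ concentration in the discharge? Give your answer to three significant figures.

2210 mg/L

Mass balance: 561.0·13.00 + 120.0·Cₑ = 681.0·401.0
→ Cₑ = (681.0·401.0 − 561.0·13.00) / 120.0 = 2215 mg/L.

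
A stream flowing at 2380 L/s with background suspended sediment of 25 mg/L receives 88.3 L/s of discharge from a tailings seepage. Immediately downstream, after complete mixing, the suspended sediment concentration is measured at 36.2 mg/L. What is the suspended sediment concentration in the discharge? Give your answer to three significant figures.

338 mg/L

Mass balance: 2380·25.00 + 88.30·Cₑ = 2468·36.20
→ Cₑ = (2468·36.20 − 2380·25.00) / 88.30 = 338.1 mg/L.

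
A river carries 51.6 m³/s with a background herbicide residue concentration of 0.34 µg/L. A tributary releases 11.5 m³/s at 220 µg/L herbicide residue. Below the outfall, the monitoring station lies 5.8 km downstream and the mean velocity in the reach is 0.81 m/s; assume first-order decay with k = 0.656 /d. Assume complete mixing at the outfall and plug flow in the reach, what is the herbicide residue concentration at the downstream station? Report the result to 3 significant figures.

38.2 µg/L

Mixed concentration C = ΣQC/ΣQ = (51.60·0.3400 + 11.50·220.0) / 63.10 = 2548/63.10 = 40.37 µg/L.
Travel time t = 5.8·1000 / 0.81 = 7160 s = 1.989 h.
Applying C = C₀e^(−kt): 40.37 × 0.9471 = 38.24 µg/L.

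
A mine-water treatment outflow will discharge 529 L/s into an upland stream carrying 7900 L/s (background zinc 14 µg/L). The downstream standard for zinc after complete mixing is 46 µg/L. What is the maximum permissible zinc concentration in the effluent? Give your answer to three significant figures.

At the limit, (Qr·Cr + Qe·Cₑ)/(Qr + Qe) = 46:
Cₑ = (8429·46 − 7900·14.00) / 529.0 = 523.9 µg/L.

524 µg/L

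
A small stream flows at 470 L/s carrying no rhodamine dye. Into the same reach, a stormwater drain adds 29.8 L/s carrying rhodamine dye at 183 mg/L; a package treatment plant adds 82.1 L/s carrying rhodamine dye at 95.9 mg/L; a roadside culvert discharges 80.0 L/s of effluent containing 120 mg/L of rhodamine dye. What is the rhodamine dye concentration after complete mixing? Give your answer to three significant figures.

Conservation of mass: C = (470.0·0 + 29.80·183.0 + 82.10·95.90 + 80.00·120.0) / 661.9 = 22930/661.9 = 34.64 mg/L.

34.6 mg/L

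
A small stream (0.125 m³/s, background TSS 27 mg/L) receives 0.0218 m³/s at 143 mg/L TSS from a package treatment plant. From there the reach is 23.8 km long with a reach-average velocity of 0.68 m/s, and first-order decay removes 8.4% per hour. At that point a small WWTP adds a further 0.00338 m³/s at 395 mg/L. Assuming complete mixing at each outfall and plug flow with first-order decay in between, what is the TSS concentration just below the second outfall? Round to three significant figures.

27.3 mg/L

Conservation of mass: C = (0.1250·27.00 + 0.02180·143.0) / 0.1468 = 6.492/0.1468 = 44.23 mg/L; combined flow 0.1468 m³/s.
Travel time t = 23.8·1000 / 0.68 = 35000 s = 9.722 h.
8.4%/h lost → k = −ln(1 − 0.084) = 0.08774 h⁻¹.
Decay over the reach: 44.23·exp(−kt) = 44.23·0.4261 = 18.85 mg/L.
At the second outfall, C = (0.1468·18.85 + 0.003380·395.0) / (0.1468 + 0.003380) = 27.31 mg/L.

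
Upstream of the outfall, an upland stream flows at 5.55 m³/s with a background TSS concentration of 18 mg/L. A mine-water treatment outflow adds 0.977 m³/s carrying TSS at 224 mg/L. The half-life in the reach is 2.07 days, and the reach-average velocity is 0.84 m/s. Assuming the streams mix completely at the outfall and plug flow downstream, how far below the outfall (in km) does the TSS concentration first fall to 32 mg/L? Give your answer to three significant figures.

91.6 km

Flow-weighted average: C = (5.550·18.00 + 0.9770·224.0) / 6.527 = 318.7/6.527 = 48.84 mg/L.
Half-life 2.07 d → k = ln 2 / 2.07 = 0.3349 d⁻¹.
Set 48.84·exp(−k·t) = 32 → t = ln(48.84/32)/k = 109100 s = 30.30 h.
Distance = v·t = 0.84·109100 = 91620 m = 91.62 km.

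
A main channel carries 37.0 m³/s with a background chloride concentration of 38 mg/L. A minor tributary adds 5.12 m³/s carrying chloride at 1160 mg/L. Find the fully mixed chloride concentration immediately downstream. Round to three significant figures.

174 mg/L

Mass balance: C = (37.00·38.00 + 5.120·1160) / 42.12 = 7345/42.12 = 174.4 mg/L.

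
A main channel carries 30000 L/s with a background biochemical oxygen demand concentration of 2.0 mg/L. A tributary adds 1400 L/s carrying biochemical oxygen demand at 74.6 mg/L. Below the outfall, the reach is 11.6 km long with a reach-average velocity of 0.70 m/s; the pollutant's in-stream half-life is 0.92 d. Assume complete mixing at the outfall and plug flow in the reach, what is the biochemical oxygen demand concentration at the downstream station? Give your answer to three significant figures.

Mixed concentration C = ΣQC/ΣQ = (30000·2.000 + 1400·74.60) / 31400 = 164400/31400 = 5.237 mg/L.
Travel time t = 11.6·1000 / 0.70 = 16570 s = 4.603 h.
Half-life 0.92 d → k = ln 2 / 0.92 = 0.7534 d⁻¹.
Applying C = C₀e^(−kt): 5.237 × 0.8655 = 4.532 mg/L.

4.53 mg/L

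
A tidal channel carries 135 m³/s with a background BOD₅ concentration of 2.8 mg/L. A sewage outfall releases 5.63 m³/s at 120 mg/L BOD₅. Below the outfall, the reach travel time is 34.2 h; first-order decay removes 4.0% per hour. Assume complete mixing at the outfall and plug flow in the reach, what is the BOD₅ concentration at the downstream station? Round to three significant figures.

1.85 mg/L

Conservation of mass: C = (135.0·2.800 + 5.630·120.0) / 140.6 = 1054/140.6 = 7.492 mg/L.
4.0%/h lost → k = −ln(1 − 0.04) = 0.04082 h⁻¹.
After decay, C = 7.492 × e^(−kt) = 7.492 × 0.2476 = 1.855 mg/L.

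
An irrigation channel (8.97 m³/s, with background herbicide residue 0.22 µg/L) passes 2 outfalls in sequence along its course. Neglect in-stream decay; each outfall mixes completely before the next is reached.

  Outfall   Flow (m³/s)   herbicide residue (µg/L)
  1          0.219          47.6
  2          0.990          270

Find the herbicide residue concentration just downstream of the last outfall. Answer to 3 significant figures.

After outfall 1: Q = 8.970 + 0.2190 = 9.189 m³/s; C = (8.970·0.2200 + 0.2190·47.60)/9.189 = 1.349 µg/L.
After outfall 2: Q = 9.189 + 0.9900 = 10.18 m³/s; C = (9.189·1.349 + 0.9900·270.0)/10.18 = 27.48 µg/L.

27.5 µg/L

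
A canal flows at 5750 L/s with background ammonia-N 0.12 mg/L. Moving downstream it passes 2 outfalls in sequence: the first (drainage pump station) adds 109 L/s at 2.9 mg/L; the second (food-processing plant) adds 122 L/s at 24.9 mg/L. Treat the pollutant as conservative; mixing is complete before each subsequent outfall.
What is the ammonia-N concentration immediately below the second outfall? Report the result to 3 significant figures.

Outfall 1: combined Q = 5859 L/s; C = (5750·0.1200 + 109.0·2.900)/5859 = 0.1717 mg/L.
Outfall 2: combined Q = 5981 L/s; C = (5859·0.1717 + 122.0·24.90)/5981 = 0.6761 mg/L.

0.676 mg/L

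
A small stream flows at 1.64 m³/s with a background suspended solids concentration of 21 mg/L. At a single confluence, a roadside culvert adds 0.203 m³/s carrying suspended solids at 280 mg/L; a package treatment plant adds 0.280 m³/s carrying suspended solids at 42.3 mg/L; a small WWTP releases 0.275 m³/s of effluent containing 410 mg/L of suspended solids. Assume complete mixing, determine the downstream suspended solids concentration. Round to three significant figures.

Mass balance: C = (1.640·21.00 + 0.2030·280.0 + 0.2800·42.30 + 0.2750·410.0) / 2.398 = 215.9/2.398 = 90.02 mg/L.

90.0 mg/L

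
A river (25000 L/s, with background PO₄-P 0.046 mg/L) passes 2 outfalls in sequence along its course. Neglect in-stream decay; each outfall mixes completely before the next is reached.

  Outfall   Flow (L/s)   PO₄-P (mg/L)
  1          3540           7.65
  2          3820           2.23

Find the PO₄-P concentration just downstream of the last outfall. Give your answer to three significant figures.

Outfall 1: combined Q = 28540 L/s; C = (25000·0.04600 + 3540·7.650)/28540 = 0.9892 mg/L.
Outfall 2: combined Q = 32360 L/s; C = (28540·0.9892 + 3820·2.230)/32360 = 1.136 mg/L.

1.14 mg/L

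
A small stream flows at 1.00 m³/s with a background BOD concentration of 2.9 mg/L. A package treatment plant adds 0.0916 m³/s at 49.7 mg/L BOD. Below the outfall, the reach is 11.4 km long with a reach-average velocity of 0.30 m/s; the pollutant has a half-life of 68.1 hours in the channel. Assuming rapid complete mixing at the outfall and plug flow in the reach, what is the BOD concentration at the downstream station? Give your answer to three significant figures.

Conservation of mass: C = (1.000·2.900 + 0.09160·49.70) / 1.092 = 7.453/1.092 = 6.827 mg/L.
Travel time t = 11.4·1000 / 0.30 = 38000 s = 10.56 h.
Half-life 68.1 h → k = ln 2 / 68.1 = 0.01018 h⁻¹ = 0.2443 d⁻¹.
After decay, C = 6.827 × e^(−kt) = 6.827 × 0.8981 = 6.132 mg/L.

6.13 mg/L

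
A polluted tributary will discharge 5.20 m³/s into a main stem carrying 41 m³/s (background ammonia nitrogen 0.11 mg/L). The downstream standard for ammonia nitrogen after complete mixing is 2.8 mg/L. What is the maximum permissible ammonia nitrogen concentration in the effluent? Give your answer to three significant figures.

24.0 mg/L

At the limit, (Qr·Cr + Qe·Cₑ)/(Qr + Qe) = 2.8:
Cₑ = (46.20·2.8 − 41.00·0.1100) / 5.200 = 24.01 mg/L.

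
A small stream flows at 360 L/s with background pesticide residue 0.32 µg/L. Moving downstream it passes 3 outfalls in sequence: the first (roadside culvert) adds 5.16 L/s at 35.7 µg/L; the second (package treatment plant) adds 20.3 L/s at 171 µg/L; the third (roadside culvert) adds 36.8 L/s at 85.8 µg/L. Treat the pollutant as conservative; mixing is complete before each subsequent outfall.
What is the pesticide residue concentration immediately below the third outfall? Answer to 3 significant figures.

Below outfall 1: Q → 365.2 L/s, C = (360.0·0.3200 + 5.160·35.70)/365.2 = 0.8199 µg/L.
Below outfall 2: Q → 385.5 L/s, C = (365.2·0.8199 + 20.30·171.0)/385.5 = 9.782 µg/L.
Below outfall 3: Q → 422.3 L/s, C = (385.5·9.782 + 36.80·85.80)/422.3 = 16.41 µg/L.

16.4 µg/L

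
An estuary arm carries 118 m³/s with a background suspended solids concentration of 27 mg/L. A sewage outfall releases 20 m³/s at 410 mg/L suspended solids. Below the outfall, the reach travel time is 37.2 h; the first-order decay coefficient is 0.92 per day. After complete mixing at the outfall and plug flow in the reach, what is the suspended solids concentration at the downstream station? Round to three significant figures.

19.8 mg/L

After mixing, C = (118.0·27.00 + 20.00·410.0) / 138.0 = 11390/138.0 = 82.51 mg/L.
Applying C = C₀e^(−kt): 82.51 × 0.2403 = 19.82 mg/L.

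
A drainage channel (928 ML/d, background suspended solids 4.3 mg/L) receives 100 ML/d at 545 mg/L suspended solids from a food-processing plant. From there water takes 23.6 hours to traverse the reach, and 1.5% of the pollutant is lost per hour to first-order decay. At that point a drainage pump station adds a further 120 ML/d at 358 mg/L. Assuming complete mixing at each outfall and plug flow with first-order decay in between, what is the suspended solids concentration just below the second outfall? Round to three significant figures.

Flow-weighted average: C = (928.0·4.300 + 100.0·545.0) / 1028 = 58490/1028 = 56.90 mg/L; combined flow 1028 ML/d.
1.5%/h lost → k = −ln(1 − 0.015) = 0.01511 h⁻¹.
First-order decay: C = 56.90·exp(−k·t) = 56.90·0.7000 = 39.83 mg/L.
At the second outfall, C = (1028·39.83 + 120.0·358.0) / (1028 + 120.0) = 73.09 mg/L.

73.1 mg/L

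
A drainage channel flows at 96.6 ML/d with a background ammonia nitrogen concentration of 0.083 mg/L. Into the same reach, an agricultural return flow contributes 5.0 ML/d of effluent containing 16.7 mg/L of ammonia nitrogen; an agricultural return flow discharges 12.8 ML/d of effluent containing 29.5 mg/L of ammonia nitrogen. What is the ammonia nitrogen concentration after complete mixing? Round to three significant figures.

4.10 mg/L

Mass balance: C = (96.60·0.08300 + 5.000·16.70 + 12.80·29.50) / 114.4 = 469.1/114.4 = 4.101 mg/L.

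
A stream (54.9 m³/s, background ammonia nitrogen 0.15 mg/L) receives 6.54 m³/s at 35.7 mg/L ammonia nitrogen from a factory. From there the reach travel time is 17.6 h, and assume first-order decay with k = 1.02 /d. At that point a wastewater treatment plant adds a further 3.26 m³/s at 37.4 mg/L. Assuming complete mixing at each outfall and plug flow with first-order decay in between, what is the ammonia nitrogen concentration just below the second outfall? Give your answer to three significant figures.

After mixing, C = (54.90·0.1500 + 6.540·35.70) / 61.44 = 241.7/61.44 = 3.934 mg/L; combined flow 61.44 m³/s.
Applying C = C₀e^(−kt): 3.934 × 0.4733 = 1.862 mg/L.
At the second outfall, C = (61.44·1.862 + 3.260·37.40) / (61.44 + 3.260) = 3.653 mg/L.

3.65 mg/L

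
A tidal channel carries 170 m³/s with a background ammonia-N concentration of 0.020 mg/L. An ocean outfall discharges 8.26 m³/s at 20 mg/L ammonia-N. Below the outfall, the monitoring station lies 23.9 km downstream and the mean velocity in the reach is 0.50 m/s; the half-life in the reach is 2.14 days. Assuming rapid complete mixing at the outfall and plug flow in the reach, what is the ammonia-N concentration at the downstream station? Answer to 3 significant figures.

Mixed concentration C = ΣQC/ΣQ = (170.0·0.02000 + 8.260·20.00) / 178.3 = 168.6/178.3 = 0.9458 mg/L.
Travel time t = 23.9·1000 / 0.50 = 47800 s = 13.28 h.
Half-life 2.14 d → k = ln 2 / 2.14 = 0.3239 d⁻¹.
After decay, C = 0.9458 × e^(−kt) = 0.9458 × 0.8359 = 0.7906 mg/L.

0.791 mg/L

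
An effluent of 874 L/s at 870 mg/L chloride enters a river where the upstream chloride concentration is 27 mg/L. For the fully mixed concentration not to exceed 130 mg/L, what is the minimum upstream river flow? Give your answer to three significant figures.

6280 L/s

Set C_mix = 130: (Q·27.00 + 874.0·870.0) / (Q + 874.0) = 130
→ Q = 874.0·(870.0 − 130)/(130 − 27.00) = 6279 L/s.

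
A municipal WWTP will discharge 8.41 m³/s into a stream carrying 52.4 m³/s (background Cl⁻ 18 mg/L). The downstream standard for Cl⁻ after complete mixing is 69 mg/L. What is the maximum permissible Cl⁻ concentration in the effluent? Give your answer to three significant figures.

At the limit, (Qr·Cr + Qe·Cₑ)/(Qr + Qe) = 69:
Cₑ = (60.81·69 − 52.40·18.00) / 8.410 = 386.8 mg/L.

387 mg/L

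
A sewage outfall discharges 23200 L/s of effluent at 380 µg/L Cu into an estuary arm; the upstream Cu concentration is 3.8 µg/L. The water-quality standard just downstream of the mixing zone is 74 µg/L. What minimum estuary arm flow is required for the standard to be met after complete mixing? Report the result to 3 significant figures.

101000 L/s

Set C_mix = 74: (Q·3.800 + 23200·380.0) / (Q + 23200) = 74
→ Q = 23200·(380.0 − 74)/(74 − 3.800) = 101100 L/s.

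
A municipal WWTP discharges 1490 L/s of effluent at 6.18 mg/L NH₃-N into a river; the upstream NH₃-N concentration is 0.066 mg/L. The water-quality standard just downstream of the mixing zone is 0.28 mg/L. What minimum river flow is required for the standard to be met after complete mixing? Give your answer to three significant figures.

41100 L/s

Set C_mix = 0.28: (Q·0.06600 + 1490·6.180) / (Q + 1490) = 0.28
→ Q = 1490·(6.180 − 0.28)/(0.28 − 0.06600) = 41080 L/s.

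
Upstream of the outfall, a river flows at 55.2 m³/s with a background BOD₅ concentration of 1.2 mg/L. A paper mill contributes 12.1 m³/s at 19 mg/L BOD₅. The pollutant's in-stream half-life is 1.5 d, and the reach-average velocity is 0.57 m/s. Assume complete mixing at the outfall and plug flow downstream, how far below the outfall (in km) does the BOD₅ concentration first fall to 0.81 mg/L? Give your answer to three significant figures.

Mass balance: C = (55.20·1.200 + 12.10·19.00) / 67.30 = 296.1/67.30 = 4.400 mg/L.
Half-life 1.5 d → k = ln 2 / 1.5 = 0.4621 d⁻¹.
Set 4.400·exp(−k·t) = 0.81 → t = ln(4.400/0.81)/k = 316400 s = 87.90 h.
Distance = v·t = 0.57·316400 = 180400 m = 180.4 km.

180 km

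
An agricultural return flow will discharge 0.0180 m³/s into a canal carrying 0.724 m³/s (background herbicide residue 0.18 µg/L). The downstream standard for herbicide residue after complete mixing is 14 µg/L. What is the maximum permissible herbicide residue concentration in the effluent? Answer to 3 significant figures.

570 µg/L

At the limit, (Qr·Cr + Qe·Cₑ)/(Qr + Qe) = 14:
Cₑ = (0.7420·14 − 0.7240·0.1800) / 0.01800 = 569.9 µg/L.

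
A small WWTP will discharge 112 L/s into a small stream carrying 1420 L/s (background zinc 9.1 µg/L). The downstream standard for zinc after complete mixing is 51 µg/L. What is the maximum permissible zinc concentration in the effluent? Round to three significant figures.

At the limit, (Qr·Cr + Qe·Cₑ)/(Qr + Qe) = 51:
Cₑ = (1532·51 − 1420·9.100) / 112.0 = 582.2 µg/L.

582 µg/L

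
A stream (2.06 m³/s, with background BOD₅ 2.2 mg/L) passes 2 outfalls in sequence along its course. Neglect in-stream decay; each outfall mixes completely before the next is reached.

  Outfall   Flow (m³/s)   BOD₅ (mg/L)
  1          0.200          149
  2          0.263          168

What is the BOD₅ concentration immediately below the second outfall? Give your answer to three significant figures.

31.1 mg/L

Below outfall 1: Q → 2.260 m³/s, C = (2.060·2.200 + 0.2000·149.0)/2.260 = 15.19 mg/L.
Below outfall 2: Q → 2.523 m³/s, C = (2.260·15.19 + 0.2630·168.0)/2.523 = 31.12 mg/L.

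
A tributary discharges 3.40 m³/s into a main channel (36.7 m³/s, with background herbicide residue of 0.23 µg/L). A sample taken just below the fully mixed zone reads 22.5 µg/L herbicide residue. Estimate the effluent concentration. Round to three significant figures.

263 µg/L

Mass balance: 36.70·0.2300 + 3.400·Cₑ = 40.10·22.50
→ Cₑ = (40.10·22.50 − 36.70·0.2300) / 3.400 = 262.9 µg/L.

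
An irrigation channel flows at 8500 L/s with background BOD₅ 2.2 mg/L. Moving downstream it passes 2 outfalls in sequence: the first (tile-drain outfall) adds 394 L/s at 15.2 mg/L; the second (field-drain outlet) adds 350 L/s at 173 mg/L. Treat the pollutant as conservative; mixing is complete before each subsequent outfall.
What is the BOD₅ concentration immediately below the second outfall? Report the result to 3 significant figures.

Outfall 1: combined Q = 8894 L/s; C = (8500·2.200 + 394.0·15.20)/8894 = 2.776 mg/L.
Outfall 2: combined Q = 9244 L/s; C = (8894·2.776 + 350.0·173.0)/9244 = 9.221 mg/L.

9.22 mg/L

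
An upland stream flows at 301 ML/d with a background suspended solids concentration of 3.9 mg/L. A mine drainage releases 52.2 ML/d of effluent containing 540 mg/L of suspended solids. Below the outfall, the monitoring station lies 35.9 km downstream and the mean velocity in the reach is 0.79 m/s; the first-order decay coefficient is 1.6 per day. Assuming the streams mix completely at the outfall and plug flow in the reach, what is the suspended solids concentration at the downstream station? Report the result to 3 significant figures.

Mixed concentration C = ΣQC/ΣQ = (301.0·3.900 + 52.20·540.0) / 353.2 = 29360/353.2 = 83.13 mg/L.
Travel time t = 35.9·1000 / 0.79 = 45440 s = 12.62 h.
After decay, C = 83.13 × e^(−kt) = 83.13 × 0.4310 = 35.83 mg/L.

35.8 mg/L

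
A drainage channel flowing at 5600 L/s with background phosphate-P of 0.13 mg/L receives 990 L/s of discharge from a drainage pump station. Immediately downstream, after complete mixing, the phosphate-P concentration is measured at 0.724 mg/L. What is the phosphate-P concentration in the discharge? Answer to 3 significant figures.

Mass balance: 5600·0.1300 + 990.0·Cₑ = 6590·0.7240
→ Cₑ = (6590·0.7240 − 5600·0.1300) / 990.0 = 4.084 mg/L.

4.08 mg/L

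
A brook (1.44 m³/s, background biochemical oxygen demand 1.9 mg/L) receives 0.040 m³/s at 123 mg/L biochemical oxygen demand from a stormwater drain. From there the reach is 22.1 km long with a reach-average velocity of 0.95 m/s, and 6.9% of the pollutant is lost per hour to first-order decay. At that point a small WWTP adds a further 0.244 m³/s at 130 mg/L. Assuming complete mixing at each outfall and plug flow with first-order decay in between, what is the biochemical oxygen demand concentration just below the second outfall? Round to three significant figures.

21.2 mg/L

Conservation of mass: C = (1.440·1.900 + 0.04000·123.0) / 1.480 = 7.656/1.480 = 5.173 mg/L; combined flow 1.480 m³/s.
Travel time t = 22.1·1000 / 0.95 = 23260 s = 6.462 h.
6.9%/h lost → k = −ln(1 − 0.069) = 0.07150 h⁻¹.
Applying C = C₀e^(−kt): 5.173 × 0.6300 = 3.259 mg/L.
Second outfall: C = (1.480·3.259 + 0.2440·130.0)/1.724 = 21.20 mg/L.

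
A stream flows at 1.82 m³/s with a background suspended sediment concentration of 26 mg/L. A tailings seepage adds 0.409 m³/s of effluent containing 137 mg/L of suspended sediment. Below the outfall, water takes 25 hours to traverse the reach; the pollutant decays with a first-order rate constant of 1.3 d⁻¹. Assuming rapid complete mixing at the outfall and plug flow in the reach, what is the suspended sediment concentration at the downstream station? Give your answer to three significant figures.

12.0 mg/L

After mixing, C = (1.820·26.00 + 0.4090·137.0) / 2.229 = 103.4/2.229 = 46.37 mg/L.
Decay over the reach: 46.37·exp(−kt) = 46.37·0.2582 = 11.97 mg/L.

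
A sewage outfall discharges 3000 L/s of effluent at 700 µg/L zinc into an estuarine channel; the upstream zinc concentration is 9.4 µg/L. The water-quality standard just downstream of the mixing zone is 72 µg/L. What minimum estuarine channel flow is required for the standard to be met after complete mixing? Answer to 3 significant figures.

Set C_mix = 72: (Q·9.400 + 3000·700.0) / (Q + 3000) = 72
→ Q = 3000·(700.0 − 72)/(72 − 9.400) = 30100 L/s.

30100 L/s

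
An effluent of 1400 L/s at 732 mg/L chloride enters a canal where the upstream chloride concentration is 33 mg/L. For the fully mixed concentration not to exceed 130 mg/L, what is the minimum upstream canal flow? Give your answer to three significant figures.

Set C_mix = 130: (Q·33.00 + 1400·732.0) / (Q + 1400) = 130
→ Q = 1400·(732.0 − 130)/(130 − 33.00) = 8689 L/s.

8690 L/s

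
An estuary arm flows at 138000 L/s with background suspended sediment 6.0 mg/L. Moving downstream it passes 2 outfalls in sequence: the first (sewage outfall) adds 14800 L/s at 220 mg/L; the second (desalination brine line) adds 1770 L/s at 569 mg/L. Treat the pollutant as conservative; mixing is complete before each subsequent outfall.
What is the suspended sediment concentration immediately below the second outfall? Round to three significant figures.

Below outfall 1: Q → 152800 L/s, C = (138000·6.000 + 14800·220.0)/152800 = 26.73 mg/L.
Below outfall 2: Q → 154600 L/s, C = (152800·26.73 + 1770·569.0)/154600 = 32.94 mg/L.

32.9 mg/L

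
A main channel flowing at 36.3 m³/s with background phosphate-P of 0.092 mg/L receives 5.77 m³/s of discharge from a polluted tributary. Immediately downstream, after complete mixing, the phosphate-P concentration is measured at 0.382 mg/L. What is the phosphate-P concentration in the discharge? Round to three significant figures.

Mass balance: 36.30·0.09200 + 5.770·Cₑ = 42.07·0.3820
→ Cₑ = (42.07·0.3820 − 36.30·0.09200) / 5.770 = 2.206 mg/L.

2.21 mg/L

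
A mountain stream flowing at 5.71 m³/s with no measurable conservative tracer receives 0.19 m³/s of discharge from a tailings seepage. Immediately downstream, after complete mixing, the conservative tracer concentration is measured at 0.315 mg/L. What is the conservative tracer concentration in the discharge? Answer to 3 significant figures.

9.78 mg/L

Mass balance: 5.710·0 + 0.1900·Cₑ = 5.900·0.3150
→ Cₑ = (5.900·0.3150 − 5.710·0) / 0.1900 = 9.782 mg/L.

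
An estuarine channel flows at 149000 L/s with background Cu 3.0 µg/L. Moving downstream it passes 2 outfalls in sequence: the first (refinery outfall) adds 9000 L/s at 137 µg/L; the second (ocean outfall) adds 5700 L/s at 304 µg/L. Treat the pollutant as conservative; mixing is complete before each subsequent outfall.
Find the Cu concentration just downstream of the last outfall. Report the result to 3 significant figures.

20.8 µg/L

Below outfall 1: Q → 158000 L/s, C = (149000·3.000 + 9000·137.0)/158000 = 10.63 µg/L.
Below outfall 2: Q → 163700 L/s, C = (158000·10.63 + 5700·304.0)/163700 = 20.85 µg/L.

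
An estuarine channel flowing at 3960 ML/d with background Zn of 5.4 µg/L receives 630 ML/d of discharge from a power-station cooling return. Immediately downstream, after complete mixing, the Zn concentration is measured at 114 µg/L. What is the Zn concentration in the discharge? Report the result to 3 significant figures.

Mass balance: 3960·5.400 + 630.0·Cₑ = 4590·114.0
→ Cₑ = (4590·114.0 − 3960·5.400) / 630.0 = 796.6 µg/L.

797 µg/L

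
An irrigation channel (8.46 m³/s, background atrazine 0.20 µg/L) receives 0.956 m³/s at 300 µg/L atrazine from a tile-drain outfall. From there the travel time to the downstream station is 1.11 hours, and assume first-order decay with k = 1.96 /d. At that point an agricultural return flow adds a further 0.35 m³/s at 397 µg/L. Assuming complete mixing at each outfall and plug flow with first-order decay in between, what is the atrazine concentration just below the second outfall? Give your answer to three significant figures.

41.2 µg/L

Flow-weighted average: C = (8.460·0.2000 + 0.9560·300.0) / 9.416 = 288.5/9.416 = 30.64 µg/L; combined flow 9.416 m³/s.
Applying C = C₀e^(−kt): 30.64 × 0.9133 = 27.98 µg/L.
At the second outfall, C = (9.416·27.98 + 0.3500·397.0) / (9.416 + 0.3500) = 41.21 µg/L.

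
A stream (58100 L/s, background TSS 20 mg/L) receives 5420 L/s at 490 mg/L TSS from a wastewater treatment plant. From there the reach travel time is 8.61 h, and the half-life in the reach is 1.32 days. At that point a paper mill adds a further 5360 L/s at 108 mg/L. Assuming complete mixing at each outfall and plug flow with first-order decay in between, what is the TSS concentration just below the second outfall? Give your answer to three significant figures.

Mass balance: C = (58100·20.00 + 5420·490.0) / 63520 = 3818000/63520 = 60.10 mg/L; combined flow 63520 L/s.
Half-life 1.32 d → k = ln 2 / 1.32 = 0.5251 d⁻¹.
Decay over the reach: 60.10·exp(−kt) = 60.10·0.8283 = 49.78 mg/L.
At the second outfall, C = (63520·49.78 + 5360·108.0) / (63520 + 5360) = 54.31 mg/L.

54.3 mg/L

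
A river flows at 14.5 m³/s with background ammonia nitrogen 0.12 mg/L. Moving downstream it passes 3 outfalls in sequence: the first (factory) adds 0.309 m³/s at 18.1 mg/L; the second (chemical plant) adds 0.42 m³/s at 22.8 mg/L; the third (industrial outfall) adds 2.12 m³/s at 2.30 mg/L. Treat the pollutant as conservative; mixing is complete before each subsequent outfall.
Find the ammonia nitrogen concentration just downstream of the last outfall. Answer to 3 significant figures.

1.26 mg/L

Outfall 1: combined Q = 14.81 m³/s; C = (14.50·0.1200 + 0.3090·18.10)/14.81 = 0.4952 mg/L.
Outfall 2: combined Q = 15.23 m³/s; C = (14.81·0.4952 + 0.4200·22.80)/15.23 = 1.110 mg/L.
Outfall 3: combined Q = 17.35 m³/s; C = (15.23·1.110 + 2.120·2.300)/17.35 = 1.256 mg/L.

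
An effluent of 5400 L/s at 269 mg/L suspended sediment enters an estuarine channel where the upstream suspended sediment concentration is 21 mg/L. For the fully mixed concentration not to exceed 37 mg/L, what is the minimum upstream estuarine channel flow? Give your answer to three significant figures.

Set C_mix = 37: (Q·21.00 + 5400·269.0) / (Q + 5400) = 37
→ Q = 5400·(269.0 − 37)/(37 − 21.00) = 78300 L/s.

78300 L/s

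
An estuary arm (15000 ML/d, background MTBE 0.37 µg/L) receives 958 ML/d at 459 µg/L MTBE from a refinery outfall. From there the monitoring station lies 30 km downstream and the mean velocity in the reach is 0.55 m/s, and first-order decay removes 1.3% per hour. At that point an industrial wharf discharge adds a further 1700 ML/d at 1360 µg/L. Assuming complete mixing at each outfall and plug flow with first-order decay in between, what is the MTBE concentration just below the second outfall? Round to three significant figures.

152 µg/L

Mass balance: C = (15000·0.3700 + 958.0·459.0) / 15960 = 445300/15960 = 27.90 µg/L; combined flow 15960 ML/d.
Travel time t = 30·1000 / 0.55 = 54550 s = 15.15 h.
1.3%/h lost → k = −ln(1 − 0.013) = 0.01309 h⁻¹.
Decay over the reach: 27.90·exp(−kt) = 27.90·0.8202 = 22.88 µg/L.
At the second outfall, C = (15960·22.88 + 1700·1360) / (15960 + 1700) = 151.6 µg/L.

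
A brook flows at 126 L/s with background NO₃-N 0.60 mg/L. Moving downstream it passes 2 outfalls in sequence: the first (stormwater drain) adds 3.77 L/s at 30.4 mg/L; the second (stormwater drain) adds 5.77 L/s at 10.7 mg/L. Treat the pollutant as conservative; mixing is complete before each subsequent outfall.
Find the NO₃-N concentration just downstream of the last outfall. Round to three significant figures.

Outfall 1: combined Q = 129.8 L/s; C = (126.0·0.6000 + 3.770·30.40)/129.8 = 1.466 mg/L.
Outfall 2: combined Q = 135.5 L/s; C = (129.8·1.466 + 5.770·10.70)/135.5 = 1.859 mg/L.

1.86 mg/L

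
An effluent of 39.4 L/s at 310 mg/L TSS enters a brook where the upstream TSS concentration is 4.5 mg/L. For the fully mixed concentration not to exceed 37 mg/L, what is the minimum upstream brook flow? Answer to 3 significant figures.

331 L/s

Set C_mix = 37: (Q·4.500 + 39.40·310.0) / (Q + 39.40) = 37
→ Q = 39.40·(310.0 − 37)/(37 − 4.500) = 331.0 L/s.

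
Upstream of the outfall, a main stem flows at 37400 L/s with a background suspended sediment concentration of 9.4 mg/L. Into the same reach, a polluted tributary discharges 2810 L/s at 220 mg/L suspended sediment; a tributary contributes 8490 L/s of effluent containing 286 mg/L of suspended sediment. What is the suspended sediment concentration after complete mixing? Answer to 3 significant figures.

69.8 mg/L

Conservation of mass: C = (37400·9.400 + 2810·220.0 + 8490·286.0) / 48700 = 3398000/48700 = 69.77 mg/L.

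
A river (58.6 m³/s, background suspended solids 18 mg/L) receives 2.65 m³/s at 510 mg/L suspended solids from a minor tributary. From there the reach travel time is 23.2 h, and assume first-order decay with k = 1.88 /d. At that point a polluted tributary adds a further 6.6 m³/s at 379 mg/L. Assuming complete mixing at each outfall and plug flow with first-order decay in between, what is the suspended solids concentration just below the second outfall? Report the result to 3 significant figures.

Flow-weighted average: C = (58.60·18.00 + 2.650·510.0) / 61.25 = 2406/61.25 = 39.29 mg/L; combined flow 61.25 m³/s.
After decay, C = 39.29 × e^(−kt) = 39.29 × 0.1625 = 6.382 mg/L.
At the second outfall, C = (61.25·6.382 + 6.600·379.0) / (61.25 + 6.600) = 42.63 mg/L.

42.6 mg/L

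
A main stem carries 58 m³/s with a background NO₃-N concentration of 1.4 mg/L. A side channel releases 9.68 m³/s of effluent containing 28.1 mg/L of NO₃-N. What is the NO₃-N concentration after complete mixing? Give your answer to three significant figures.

5.22 mg/L

Mass balance: C = (58.00·1.400 + 9.680·28.10) / 67.68 = 353.2/67.68 = 5.219 mg/L.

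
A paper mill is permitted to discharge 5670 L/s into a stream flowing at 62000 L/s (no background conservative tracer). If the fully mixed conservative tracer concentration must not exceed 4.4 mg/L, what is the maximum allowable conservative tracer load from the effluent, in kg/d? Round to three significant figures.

Mass balance at the limit: 62000·0 + 5670·Cₑ = 67670·4.4 → Cₑ = 52.51 mg/L.
5670 L/s = 5.670 m³/s. Load = 5.670 m³/s × 52.51 g/m³ × 86 400 s/d = 25730 kg/d.

25700 kg/d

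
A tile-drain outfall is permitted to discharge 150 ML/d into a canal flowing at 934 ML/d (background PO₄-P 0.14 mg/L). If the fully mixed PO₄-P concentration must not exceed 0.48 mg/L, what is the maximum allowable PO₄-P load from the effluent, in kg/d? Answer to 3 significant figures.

390 kg/d

Mass balance at the limit: 934.0·0.1400 + 150.0·Cₑ = 1084·0.48 → Cₑ = 2.597 mg/L.
150.0 ML/d = 1.736 m³/s. Load = 1.736 m³/s × 2.597 g/m³ × 86 400 s/d = 389.6 kg/d.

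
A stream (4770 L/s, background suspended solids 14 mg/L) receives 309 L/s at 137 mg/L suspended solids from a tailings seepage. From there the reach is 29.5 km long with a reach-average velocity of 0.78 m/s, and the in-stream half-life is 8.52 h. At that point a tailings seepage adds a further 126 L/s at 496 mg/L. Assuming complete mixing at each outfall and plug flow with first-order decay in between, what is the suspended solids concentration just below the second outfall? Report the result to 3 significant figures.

Flow-weighted average: C = (4770·14.00 + 309.0·137.0) / 5079 = 109100/5079 = 21.48 mg/L; combined flow 5079 L/s.
Travel time t = 29.5·1000 / 0.78 = 37820 s = 10.51 h.
Half-life 8.52 h → k = ln 2 / 8.52 = 0.08136 h⁻¹ = 1.953 d⁻¹.
Decay over the reach: 21.48·exp(−kt) = 21.48·0.4254 = 9.139 mg/L.
At the second outfall, C = (5079·9.139 + 126.0·496.0) / (5079 + 126.0) = 20.92 mg/L.

20.9 mg/L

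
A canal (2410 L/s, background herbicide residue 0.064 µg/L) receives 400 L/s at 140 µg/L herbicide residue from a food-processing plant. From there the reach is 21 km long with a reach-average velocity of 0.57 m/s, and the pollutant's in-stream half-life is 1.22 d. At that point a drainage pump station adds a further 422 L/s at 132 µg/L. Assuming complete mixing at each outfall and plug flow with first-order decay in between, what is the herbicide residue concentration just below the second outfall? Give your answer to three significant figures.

30.9 µg/L

After mixing, C = (2410·0.06400 + 400.0·140.0) / 2810 = 56150/2810 = 19.98 µg/L; combined flow 2810 L/s.
Travel time t = 21·1000 / 0.57 = 36840 s = 10.23 h.
Half-life 1.22 d → k = ln 2 / 1.22 = 0.5682 d⁻¹.
First-order decay: C = 19.98·exp(−k·t) = 19.98·0.7848 = 15.68 µg/L.
Second outfall: C = (2810·15.68 + 422.0·132.0)/3232 = 30.87 µg/L.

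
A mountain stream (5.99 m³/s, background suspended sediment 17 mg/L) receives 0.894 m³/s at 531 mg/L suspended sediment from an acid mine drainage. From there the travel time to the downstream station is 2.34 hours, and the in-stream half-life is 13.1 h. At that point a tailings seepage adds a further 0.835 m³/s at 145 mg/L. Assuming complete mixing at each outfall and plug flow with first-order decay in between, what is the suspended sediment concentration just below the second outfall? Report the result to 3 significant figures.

81.7 mg/L

Mixed concentration C = ΣQC/ΣQ = (5.990·17.00 + 0.8940·531.0) / 6.884 = 576.5/6.884 = 83.75 mg/L; combined flow 6.884 m³/s.
Half-life 13.1 h → k = ln 2 / 13.1 = 0.05291 h⁻¹ = 1.270 d⁻¹.
Decay over the reach: 83.75·exp(−kt) = 83.75·0.8835 = 74.00 mg/L.
At the second outfall, C = (6.884·74.00 + 0.8350·145.0) / (6.884 + 0.8350) = 81.68 mg/L.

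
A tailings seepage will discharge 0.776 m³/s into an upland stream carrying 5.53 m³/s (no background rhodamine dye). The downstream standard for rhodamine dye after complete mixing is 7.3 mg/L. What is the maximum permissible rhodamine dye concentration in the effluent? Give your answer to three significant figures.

At the limit, (Qr·Cr + Qe·Cₑ)/(Qr + Qe) = 7.3:
Cₑ = (6.306·7.3 − 5.530·0) / 0.7760 = 59.32 mg/L.

59.3 mg/L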